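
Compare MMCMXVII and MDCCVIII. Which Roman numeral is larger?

MMCMXVII = 2917
MDCCVIII = 1708
2917 is larger

MMCMXVII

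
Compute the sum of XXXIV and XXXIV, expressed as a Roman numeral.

XXXIV = 34
XXXIV = 34
34 + 34 = 68

LXVIII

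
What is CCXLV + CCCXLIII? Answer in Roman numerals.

CCXLV = 245
CCCXLIII = 343
245 + 343 = 588

DLXXXVIII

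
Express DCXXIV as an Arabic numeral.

DCXXIV: D=500, C=100, X=10, X=10, IV=4
500 + 100 + 10 + 10 + 4 = 624

624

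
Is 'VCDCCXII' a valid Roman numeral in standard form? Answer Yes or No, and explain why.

'VCDCCXII': Invalid subtractive combination: VC

No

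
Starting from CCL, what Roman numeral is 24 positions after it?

CCL = 250
250 + 24 = 274

CCLXXIV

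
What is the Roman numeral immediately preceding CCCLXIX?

CCCLXIX = 369, so the previous integer is 369 - 1 = 368

CCCLXVIII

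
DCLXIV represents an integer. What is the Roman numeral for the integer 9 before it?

DCLXIV = 664
664 - 9 = 655

DCLV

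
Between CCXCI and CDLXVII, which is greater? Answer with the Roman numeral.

CCXCI = 291
CDLXVII = 467
467 is larger

CDLXVII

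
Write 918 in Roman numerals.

Convert 918 to Roman numerals:
  918 contains 1×900 (CM)
  18 contains 1×10 (X)
  8 contains 1×5 (V)
  3 contains 3×1 (III)

CMXVIII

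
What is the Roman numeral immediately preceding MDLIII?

MDLIII = 1553; previous is 1552

MDLII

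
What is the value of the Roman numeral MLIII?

MLIII: M=1000, L=50, I=1, I=1, I=1
1000 + 50 + 1 + 1 + 1 = 1053

1053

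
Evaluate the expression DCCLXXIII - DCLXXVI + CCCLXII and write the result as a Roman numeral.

DCCLXXIII = 773, DCLXXVI = 676, CCCLXII = 362
773 - 676 = 97
97 + 362 = 459

CDLIX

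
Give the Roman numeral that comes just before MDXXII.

MDXXII = 1522; previous is 1521

MDXXI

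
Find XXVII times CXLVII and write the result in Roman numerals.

XXVII = 27
CXLVII = 147
27 × 147 = 3969

MMMCMLXIX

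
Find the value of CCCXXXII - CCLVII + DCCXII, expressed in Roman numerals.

CCCXXXII = 332, CCLVII = 257, DCCXII = 712
332 - 257 = 75
75 + 712 = 787

DCCLXXXVII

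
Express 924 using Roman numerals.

Convert 924 to Roman numerals:
  924 contains 1×900 (CM)
  24 contains 2×10 (XX)
  4 contains 1×4 (IV)

CMXXIV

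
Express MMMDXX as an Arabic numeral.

MMMDXX: M=1000, M=1000, M=1000, D=500, X=10, X=10
1000 + 1000 + 1000 + 500 + 10 + 10 = 3520

3520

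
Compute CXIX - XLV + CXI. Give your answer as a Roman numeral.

CXIX = 119, XLV = 45, CXI = 111
119 - 45 = 74
74 + 111 = 185

CLXXXV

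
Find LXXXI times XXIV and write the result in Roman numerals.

LXXXI = 81
XXIV = 24
81 × 24 = 1944

MCMXLIV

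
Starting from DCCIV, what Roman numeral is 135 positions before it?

DCCIV = 704
704 - 135 = 569

DLXIX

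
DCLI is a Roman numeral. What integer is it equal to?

DCLI: D=500, C=100, L=50, I=1
500 + 100 + 50 + 1 = 651

651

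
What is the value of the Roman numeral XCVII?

XCVII: XC=90, V=5, I=1, I=1
90 + 5 + 1 + 1 = 97

97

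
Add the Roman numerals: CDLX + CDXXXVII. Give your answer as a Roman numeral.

CDLX = 460
CDXXXVII = 437
460 + 437 = 897

DCCCXCVII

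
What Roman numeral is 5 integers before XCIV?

XCIV = 94
94 - 5 = 89

LXXXIX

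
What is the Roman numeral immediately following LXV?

LXV = 65; next is 66

LXVI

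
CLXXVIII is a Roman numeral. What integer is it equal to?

CLXXVIII: C=100, L=50, X=10, X=10, V=5, I=1, I=1, I=1
100 + 50 + 10 + 10 + 5 + 1 + 1 + 1 = 178

178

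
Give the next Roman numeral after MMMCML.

MMMCML = 3950, so the next integer is 3950 + 1 = 3951

MMMCMLI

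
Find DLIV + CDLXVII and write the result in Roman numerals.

DLIV = 554
CDLXVII = 467
554 + 467 = 1021

MXXI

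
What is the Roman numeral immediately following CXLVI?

CXLVI = 146; next is 147

CXLVII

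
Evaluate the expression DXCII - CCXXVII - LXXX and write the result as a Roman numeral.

DXCII = 592, CCXXVII = 227, LXXX = 80
592 - 227 = 365
365 - 80 = 285

CCLXXXV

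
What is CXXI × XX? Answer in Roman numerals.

CXXI = 121
XX = 20
121 × 20 = 2420

MMCDXX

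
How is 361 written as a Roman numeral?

Convert 361 to Roman numerals:
  361 contains 3×100 (CCC)
  61 contains 1×50 (L)
  11 contains 1×10 (X)
  1 contains 1×1 (I)

CCCLXI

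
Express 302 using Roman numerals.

Convert 302 to Roman numerals:
  302 contains 3×100 (CCC)
  2 contains 2×1 (II)

CCCII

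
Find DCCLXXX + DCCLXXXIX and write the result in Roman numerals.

DCCLXXX = 780
DCCLXXXIX = 789
780 + 789 = 1569

MDLXIX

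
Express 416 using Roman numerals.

Convert 416 to Roman numerals:
  416 contains 1×400 (CD)
  16 contains 1×10 (X)
  6 contains 1×5 (V)
  1 contains 1×1 (I)

CDXVI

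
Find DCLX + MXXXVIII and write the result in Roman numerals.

DCLX = 660
MXXXVIII = 1038
660 + 1038 = 1698

MDCXCVIII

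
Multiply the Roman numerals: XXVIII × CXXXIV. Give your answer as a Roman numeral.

XXVIII = 28
CXXXIV = 134
28 × 134 = 3752

MMMDCCLII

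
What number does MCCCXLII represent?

MCCCXLII: M=1000, C=100, C=100, C=100, XL=40, I=1, I=1
1000 + 100 + 100 + 100 + 40 + 1 + 1 = 1342

1342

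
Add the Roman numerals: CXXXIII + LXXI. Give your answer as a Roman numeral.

CXXXIII = 133
LXXI = 71
133 + 71 = 204

CCIV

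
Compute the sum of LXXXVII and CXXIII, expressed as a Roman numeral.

LXXXVII = 87
CXXIII = 123
87 + 123 = 210

CCX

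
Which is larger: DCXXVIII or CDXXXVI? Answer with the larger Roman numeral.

DCXXVIII = 628
CDXXXVI = 436
628 is larger

DCXXVIII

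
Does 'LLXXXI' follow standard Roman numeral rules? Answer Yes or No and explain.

'LLXXXI': L should not appear more than once

No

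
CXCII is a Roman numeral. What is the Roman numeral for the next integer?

CXCII = 192; next is 193

CXCIII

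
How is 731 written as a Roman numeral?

Convert 731 to Roman numerals:
  731 contains 1×500 (D)
  231 contains 2×100 (CC)
  31 contains 3×10 (XXX)
  1 contains 1×1 (I)

DCCXXXI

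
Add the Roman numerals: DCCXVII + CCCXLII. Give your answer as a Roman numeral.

DCCXVII = 717
CCCXLII = 342
717 + 342 = 1059

MLIX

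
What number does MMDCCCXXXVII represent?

MMDCCCXXXVII: M=1000, M=1000, D=500, C=100, C=100, C=100, X=10, X=10, X=10, V=5, I=1, I=1
1000 + 1000 + 500 + 100 + 100 + 100 + 10 + 10 + 10 + 5 + 1 + 1 = 2837

2837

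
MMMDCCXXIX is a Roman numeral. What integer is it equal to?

MMMDCCXXIX: M=1000, M=1000, M=1000, D=500, C=100, C=100, X=10, X=10, IX=9
1000 + 1000 + 1000 + 500 + 100 + 100 + 10 + 10 + 9 = 3729

3729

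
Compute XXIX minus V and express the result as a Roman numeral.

XXIX = 29
V = 5
29 - 5 = 24

XXIV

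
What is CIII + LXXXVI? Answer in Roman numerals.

CIII = 103
LXXXVI = 86
103 + 86 = 189

CLXXXIX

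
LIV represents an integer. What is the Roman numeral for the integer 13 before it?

LIV = 54
54 - 13 = 41

XLI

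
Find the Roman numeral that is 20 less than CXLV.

CXLV = 145
145 - 20 = 125

CXXV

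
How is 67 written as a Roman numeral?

Convert 67 to Roman numerals:
  67 contains 1×50 (L)
  17 contains 1×10 (X)
  7 contains 1×5 (V)
  2 contains 2×1 (II)

LXVII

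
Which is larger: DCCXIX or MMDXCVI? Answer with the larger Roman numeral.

DCCXIX = 719
MMDXCVI = 2596
2596 is larger

MMDXCVI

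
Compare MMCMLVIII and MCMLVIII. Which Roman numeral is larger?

MMCMLVIII = 2958
MCMLVIII = 1958
2958 is larger

MMCMLVIII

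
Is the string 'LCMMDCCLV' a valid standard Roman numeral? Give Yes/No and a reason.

'LCMMDCCLV': L should not appear more than once

No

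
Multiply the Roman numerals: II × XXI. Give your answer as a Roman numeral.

II = 2
XXI = 21
2 × 21 = 42

XLII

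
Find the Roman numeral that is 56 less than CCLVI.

CCLVI = 256
256 - 56 = 200

CC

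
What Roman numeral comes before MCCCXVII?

MCCCXVII = 1317; previous is 1316

MCCCXVI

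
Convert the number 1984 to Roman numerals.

Convert 1984 to Roman numerals:
  1984 contains 1×1000 (M)
  984 contains 1×900 (CM)
  84 contains 1×50 (L)
  34 contains 3×10 (XXX)
  4 contains 1×4 (IV)

MCMLXXXIV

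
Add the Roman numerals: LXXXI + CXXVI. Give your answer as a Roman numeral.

LXXXI = 81
CXXVI = 126
81 + 126 = 207

CCVII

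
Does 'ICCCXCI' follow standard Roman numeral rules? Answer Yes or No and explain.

'ICCCXCI': Invalid subtractive combination: IC

No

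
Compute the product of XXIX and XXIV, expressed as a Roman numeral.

XXIX = 29
XXIV = 24
29 × 24 = 696

DCXCVI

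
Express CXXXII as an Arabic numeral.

CXXXII: C=100, X=10, X=10, X=10, I=1, I=1
100 + 10 + 10 + 10 + 1 + 1 = 132

132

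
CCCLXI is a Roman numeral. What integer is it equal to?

CCCLXI: C=100, C=100, C=100, L=50, X=10, I=1
100 + 100 + 100 + 50 + 10 + 1 = 361

361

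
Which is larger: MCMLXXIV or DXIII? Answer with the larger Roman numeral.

MCMLXXIV = 1974
DXIII = 513
1974 is larger

MCMLXXIV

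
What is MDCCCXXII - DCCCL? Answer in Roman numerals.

MDCCCXXII = 1822
DCCCL = 850
1822 - 850 = 972

CMLXXII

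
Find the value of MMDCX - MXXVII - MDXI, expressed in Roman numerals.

MMDCX = 2610, MXXVII = 1027, MDXI = 1511
2610 - 1027 = 1583
1583 - 1511 = 72

LXXII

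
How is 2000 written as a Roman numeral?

Convert 2000 to Roman numerals:
  2000 contains 2×1000 (MM)

MM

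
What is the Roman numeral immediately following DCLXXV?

DCLXXV = 675; next is 676

DCLXXVI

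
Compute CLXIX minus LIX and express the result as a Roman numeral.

CLXIX = 169
LIX = 59
169 - 59 = 110

CX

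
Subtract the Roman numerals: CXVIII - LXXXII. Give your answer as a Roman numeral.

CXVIII = 118
LXXXII = 82
118 - 82 = 36

XXXVI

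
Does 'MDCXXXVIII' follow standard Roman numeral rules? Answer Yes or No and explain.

'MDCXXXVIII': Check the rules: uses only the symbols I, V, X, L, C, D, M; no symbol is repeated more than three times in a row; V, L and D each appear at most once; no smaller symbol precedes a larger one (values never increase from left to right). Value: M (1000) + D (500) + C (100) + X (10) + X (10) + X (10) + V (5) + I (1) + I (1) + I (1) = 1638. So it is a valid standard Roman numeral.

Yes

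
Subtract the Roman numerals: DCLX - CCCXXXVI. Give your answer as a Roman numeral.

DCLX = 660
CCCXXXVI = 336
660 - 336 = 324

CCCXXIV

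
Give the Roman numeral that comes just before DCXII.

DCXII = 612; previous is 611

DCXI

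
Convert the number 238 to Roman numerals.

Convert 238 to Roman numerals:
  238 contains 2×100 (CC)
  38 contains 3×10 (XXX)
  8 contains 1×5 (V)
  3 contains 3×1 (III)

CCXXXVIII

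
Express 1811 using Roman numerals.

Convert 1811 to Roman numerals:
  1811 contains 1×1000 (M)
  811 contains 1×500 (D)
  311 contains 3×100 (CCC)
  11 contains 1×10 (X)
  1 contains 1×1 (I)

MDCCCXI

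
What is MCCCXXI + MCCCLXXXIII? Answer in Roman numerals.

MCCCXXI = 1321
MCCCLXXXIII = 1383
1321 + 1383 = 2704

MMDCCIV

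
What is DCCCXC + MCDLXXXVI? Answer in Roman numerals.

DCCCXC = 890
MCDLXXXVI = 1486
890 + 1486 = 2376

MMCCCLXXVI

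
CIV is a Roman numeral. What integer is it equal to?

CIV: C=100, IV=4
100 + 4 = 104

104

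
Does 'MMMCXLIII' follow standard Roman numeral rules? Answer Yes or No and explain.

'MMMCXLIII': Check the rules: uses only the symbols I, V, X, L, C, D, M; no symbol is repeated more than three times in a row; V, L and D each appear at most once; the only place a smaller symbol precedes a larger one is the allowed subtractive pair XL, the symbol right after such a pair (if any) is smaller than the pair's first symbol, and otherwise the values never increase from left to right. Value: M (1000) + M (1000) + M (1000) + C (100) + XL (40) + I (1) + I (1) + I (1) = 3143. So it is a valid standard Roman numeral.

Yes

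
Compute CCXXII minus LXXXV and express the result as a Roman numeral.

CCXXII = 222
LXXXV = 85
222 - 85 = 137

CXXXVII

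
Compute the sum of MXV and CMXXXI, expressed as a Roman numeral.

MXV = 1015
CMXXXI = 931
1015 + 931 = 1946

MCMXLVI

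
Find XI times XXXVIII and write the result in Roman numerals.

XI = 11
XXXVIII = 38
11 × 38 = 418

CDXVIII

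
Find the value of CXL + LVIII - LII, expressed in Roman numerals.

CXL = 140, LVIII = 58, LII = 52
140 + 58 = 198
198 - 52 = 146

CXLVI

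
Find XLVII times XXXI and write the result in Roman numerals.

XLVII = 47
XXXI = 31
47 × 31 = 1457

MCDLVII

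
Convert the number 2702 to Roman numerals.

Convert 2702 to Roman numerals:
  2702 contains 2×1000 (MM)
  702 contains 1×500 (D)
  202 contains 2×100 (CC)
  2 contains 2×1 (II)

MMDCCII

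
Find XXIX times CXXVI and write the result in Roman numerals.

XXIX = 29
CXXVI = 126
29 × 126 = 3654

MMMDCLIV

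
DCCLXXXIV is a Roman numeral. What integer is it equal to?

DCCLXXXIV: D=500, C=100, C=100, L=50, X=10, X=10, X=10, IV=4
500 + 100 + 100 + 50 + 10 + 10 + 10 + 4 = 784

784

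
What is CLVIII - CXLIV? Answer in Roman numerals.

CLVIII = 158
CXLIV = 144
158 - 144 = 14

XIV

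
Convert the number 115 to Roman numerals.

Convert 115 to Roman numerals:
  115 contains 1×100 (C)
  15 contains 1×10 (X)
  5 contains 1×5 (V)

CXV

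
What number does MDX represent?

MDX: M=1000, D=500, X=10
1000 + 500 + 10 = 1510

1510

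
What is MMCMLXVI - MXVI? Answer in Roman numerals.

MMCMLXVI = 2966
MXVI = 1016
2966 - 1016 = 1950

MCML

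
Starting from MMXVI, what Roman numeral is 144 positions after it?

MMXVI = 2016
2016 + 144 = 2160

MMCLX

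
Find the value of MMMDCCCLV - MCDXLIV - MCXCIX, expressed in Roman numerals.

MMMDCCCLV = 3855, MCDXLIV = 1444, MCXCIX = 1199
3855 - 1444 = 2411
2411 - 1199 = 1212

MCCXII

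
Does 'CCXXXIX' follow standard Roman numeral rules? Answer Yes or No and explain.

'CCXXXIX': Check the rules: uses only the symbols I, V, X, L, C, D, M; no symbol is repeated more than three times in a row; V, L and D each appear at most once; the only place a smaller symbol precedes a larger one is the allowed subtractive pair IX, the symbol right after such a pair (if any) is smaller than the pair's first symbol, and otherwise the values never increase from left to right. Value: C (100) + C (100) + X (10) + X (10) + X (10) + IX (9) = 239. So it is a valid standard Roman numeral.

Yes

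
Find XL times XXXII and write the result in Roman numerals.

XL = 40
XXXII = 32
40 × 32 = 1280

MCCLXXX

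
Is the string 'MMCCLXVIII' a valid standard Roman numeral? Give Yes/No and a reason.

'MMCCLXVIII': Check the rules: uses only the symbols I, V, X, L, C, D, M; no symbol is repeated more than three times in a row; V, L and D each appear at most once; no smaller symbol precedes a larger one (values never increase from left to right). Value: M (1000) + M (1000) + C (100) + C (100) + L (50) + X (10) + V (5) + I (1) + I (1) + I (1) = 2268. So it is a valid standard Roman numeral.

Yes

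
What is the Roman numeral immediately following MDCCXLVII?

MDCCXLVII = 1747, so the next integer is 1747 + 1 = 1748

MDCCXLVIII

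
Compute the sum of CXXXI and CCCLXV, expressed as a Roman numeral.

CXXXI = 131
CCCLXV = 365
131 + 365 = 496

CDXCVI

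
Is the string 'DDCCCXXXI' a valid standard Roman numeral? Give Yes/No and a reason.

'DDCCCXXXI': D should not appear more than once

No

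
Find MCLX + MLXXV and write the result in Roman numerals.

MCLX = 1160
MLXXV = 1075
1160 + 1075 = 2235

MMCCXXXV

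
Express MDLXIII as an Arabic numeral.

MDLXIII: M=1000, D=500, L=50, X=10, I=1, I=1, I=1
1000 + 500 + 50 + 10 + 1 + 1 + 1 = 1563

1563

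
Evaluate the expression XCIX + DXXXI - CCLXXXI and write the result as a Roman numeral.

XCIX = 99, DXXXI = 531, CCLXXXI = 281
99 + 531 = 630
630 - 281 = 349

CCCXLIX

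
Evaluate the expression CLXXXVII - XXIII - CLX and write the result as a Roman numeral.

CLXXXVII = 187, XXIII = 23, CLX = 160
187 - 23 = 164
164 - 160 = 4

IV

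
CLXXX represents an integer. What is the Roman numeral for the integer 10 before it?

CLXXX = 180
180 - 10 = 170

CLXX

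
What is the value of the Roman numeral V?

V: V=5

5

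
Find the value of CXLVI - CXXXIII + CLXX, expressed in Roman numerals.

CXLVI = 146, CXXXIII = 133, CLXX = 170
146 - 133 = 13
13 + 170 = 183

CLXXXIII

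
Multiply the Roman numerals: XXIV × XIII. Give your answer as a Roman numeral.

XXIV = 24
XIII = 13
24 × 13 = 312

CCCXII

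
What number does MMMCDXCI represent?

MMMCDXCI: M=1000, M=1000, M=1000, CD=400, XC=90, I=1
1000 + 1000 + 1000 + 400 + 90 + 1 = 3491

3491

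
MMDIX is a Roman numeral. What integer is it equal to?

MMDIX: M=1000, M=1000, D=500, IX=9
1000 + 1000 + 500 + 9 = 2509

2509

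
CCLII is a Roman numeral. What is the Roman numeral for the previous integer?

CCLII = 252; previous is 251

CCLI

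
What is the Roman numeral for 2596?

Convert 2596 to Roman numerals:
  2596 contains 2×1000 (MM)
  596 contains 1×500 (D)
  96 contains 1×90 (XC)
  6 contains 1×5 (V)
  1 contains 1×1 (I)

MMDXCVI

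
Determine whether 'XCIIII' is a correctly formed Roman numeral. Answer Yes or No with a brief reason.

'XCIIII': More than 3 consecutive I's

No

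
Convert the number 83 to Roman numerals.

Convert 83 to Roman numerals:
  83 contains 1×50 (L)
  33 contains 3×10 (XXX)
  3 contains 3×1 (III)

LXXXIII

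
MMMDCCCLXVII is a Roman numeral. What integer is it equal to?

MMMDCCCLXVII: M=1000, M=1000, M=1000, D=500, C=100, C=100, C=100, L=50, X=10, V=5, I=1, I=1
1000 + 1000 + 1000 + 500 + 100 + 100 + 100 + 50 + 10 + 5 + 1 + 1 = 3867

3867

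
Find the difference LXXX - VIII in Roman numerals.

LXXX = 80
VIII = 8
80 - 8 = 72

LXXII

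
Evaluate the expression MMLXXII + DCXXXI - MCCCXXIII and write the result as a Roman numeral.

MMLXXII = 2072, DCXXXI = 631, MCCCXXIII = 1323
2072 + 631 = 2703
2703 - 1323 = 1380

MCCCLXXX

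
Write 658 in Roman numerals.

Convert 658 to Roman numerals:
  658 contains 1×500 (D)
  158 contains 1×100 (C)
  58 contains 1×50 (L)
  8 contains 1×5 (V)
  3 contains 3×1 (III)

DCLVIII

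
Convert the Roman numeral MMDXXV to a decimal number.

MMDXXV: M=1000, M=1000, D=500, X=10, X=10, V=5
1000 + 1000 + 500 + 10 + 10 + 5 = 2525

2525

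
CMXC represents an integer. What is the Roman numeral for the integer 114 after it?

CMXC = 990
990 + 114 = 1104

MCIV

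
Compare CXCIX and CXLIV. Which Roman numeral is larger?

CXCIX = 199
CXLIV = 144
199 is larger

CXCIX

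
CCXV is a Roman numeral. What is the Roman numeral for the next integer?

CCXV = 215, so the next integer is 215 + 1 = 216

CCXVI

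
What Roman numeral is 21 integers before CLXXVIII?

CLXXVIII = 178
178 - 21 = 157

CLVII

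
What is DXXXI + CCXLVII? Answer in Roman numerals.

DXXXI = 531
CCXLVII = 247
531 + 247 = 778

DCCLXXVIII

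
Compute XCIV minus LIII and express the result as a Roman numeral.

XCIV = 94
LIII = 53
94 - 53 = 41

XLI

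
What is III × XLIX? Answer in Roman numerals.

III = 3
XLIX = 49
3 × 49 = 147

CXLVII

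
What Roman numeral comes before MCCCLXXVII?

MCCCLXXVII = 1377; previous is 1376

MCCCLXXVI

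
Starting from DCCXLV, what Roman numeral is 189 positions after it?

DCCXLV = 745
745 + 189 = 934

CMXXXIV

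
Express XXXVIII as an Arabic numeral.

XXXVIII: X=10, X=10, X=10, V=5, I=1, I=1, I=1
10 + 10 + 10 + 5 + 1 + 1 + 1 = 38

38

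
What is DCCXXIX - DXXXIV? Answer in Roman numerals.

DCCXXIX = 729
DXXXIV = 534
729 - 534 = 195

CXCV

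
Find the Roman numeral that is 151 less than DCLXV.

DCLXV = 665
665 - 151 = 514

DXIV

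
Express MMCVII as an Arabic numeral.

MMCVII: M=1000, M=1000, C=100, V=5, I=1, I=1
1000 + 1000 + 100 + 5 + 1 + 1 = 2107

2107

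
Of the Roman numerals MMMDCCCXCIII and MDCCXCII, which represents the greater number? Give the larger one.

MMMDCCCXCIII = 3893
MDCCXCII = 1792
3893 is larger

MMMDCCCXCIII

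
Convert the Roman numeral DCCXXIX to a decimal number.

DCCXXIX: D=500, C=100, C=100, X=10, X=10, IX=9
500 + 100 + 100 + 10 + 10 + 9 = 729

729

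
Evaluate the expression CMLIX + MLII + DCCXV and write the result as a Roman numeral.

CMLIX = 959, MLII = 1052, DCCXV = 715
959 + 1052 = 2011
2011 + 715 = 2726

MMDCCXXVI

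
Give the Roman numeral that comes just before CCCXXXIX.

CCCXXXIX = 339; previous is 338

CCCXXXVIII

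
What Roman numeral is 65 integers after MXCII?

MXCII = 1092
1092 + 65 = 1157

MCLVII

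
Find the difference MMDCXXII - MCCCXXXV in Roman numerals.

MMDCXXII = 2622
MCCCXXXV = 1335
2622 - 1335 = 1287

MCCLXXXVII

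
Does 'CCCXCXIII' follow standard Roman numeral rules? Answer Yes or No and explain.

'CCCXCXIII': X cannot come right after the subtractive pair XC: once X is subtracted in XC, the next symbol must be smaller than X

No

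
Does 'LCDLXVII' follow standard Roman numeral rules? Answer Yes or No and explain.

'LCDLXVII': L should not appear more than once

No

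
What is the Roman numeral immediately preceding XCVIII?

XCVIII = 98, so the previous integer is 98 - 1 = 97

XCVII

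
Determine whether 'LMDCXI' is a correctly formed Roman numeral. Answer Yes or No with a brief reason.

'LMDCXI': Invalid subtractive combination: LM

No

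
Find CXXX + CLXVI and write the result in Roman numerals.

CXXX = 130
CLXVI = 166
130 + 166 = 296

CCXCVI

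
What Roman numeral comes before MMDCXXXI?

MMDCXXXI = 2631; previous is 2630

MMDCXXX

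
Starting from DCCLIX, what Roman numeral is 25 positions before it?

DCCLIX = 759
759 - 25 = 734

DCCXXXIV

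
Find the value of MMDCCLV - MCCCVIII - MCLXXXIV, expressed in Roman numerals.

MMDCCLV = 2755, MCCCVIII = 1308, MCLXXXIV = 1184
2755 - 1308 = 1447
1447 - 1184 = 263

CCLXIII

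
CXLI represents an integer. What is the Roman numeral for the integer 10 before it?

CXLI = 141
141 - 10 = 131

CXXXI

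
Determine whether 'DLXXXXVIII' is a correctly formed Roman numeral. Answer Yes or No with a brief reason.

'DLXXXXVIII': More than 3 consecutive X's

No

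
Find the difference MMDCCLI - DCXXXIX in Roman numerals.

MMDCCLI = 2751
DCXXXIX = 639
2751 - 639 = 2112

MMCXII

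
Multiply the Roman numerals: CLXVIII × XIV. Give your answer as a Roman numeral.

CLXVIII = 168
XIV = 14
168 × 14 = 2352

MMCCCLII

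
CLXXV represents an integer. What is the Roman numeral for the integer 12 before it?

CLXXV = 175
175 - 12 = 163

CLXIII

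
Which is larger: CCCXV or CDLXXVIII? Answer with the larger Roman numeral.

CCCXV = 315
CDLXXVIII = 478
478 is larger

CDLXXVIII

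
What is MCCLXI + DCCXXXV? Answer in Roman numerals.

MCCLXI = 1261
DCCXXXV = 735
1261 + 735 = 1996

MCMXCVI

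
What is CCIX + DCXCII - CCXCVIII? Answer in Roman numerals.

CCIX = 209, DCXCII = 692, CCXCVIII = 298
209 + 692 = 901
901 - 298 = 603

DCIII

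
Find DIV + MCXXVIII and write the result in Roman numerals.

DIV = 504
MCXXVIII = 1128
504 + 1128 = 1632

MDCXXXII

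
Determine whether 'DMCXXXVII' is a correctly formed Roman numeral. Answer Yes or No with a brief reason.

'DMCXXXVII': Invalid subtractive combination: DM

No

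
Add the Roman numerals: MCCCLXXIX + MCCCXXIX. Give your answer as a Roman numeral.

MCCCLXXIX = 1379
MCCCXXIX = 1329
1379 + 1329 = 2708

MMDCCVIII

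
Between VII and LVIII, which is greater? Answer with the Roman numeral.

VII = 7
LVIII = 58
58 is larger

LVIII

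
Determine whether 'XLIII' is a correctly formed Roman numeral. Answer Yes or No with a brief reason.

'XLIII': Check the rules: uses only the symbols I, V, X, L, C, D, M; no symbol is repeated more than three times in a row; V, L and D each appear at most once; the only place a smaller symbol precedes a larger one is the allowed subtractive pair XL, the symbol right after such a pair (if any) is smaller than the pair's first symbol, and otherwise the values never increase from left to right. Value: XL (40) + I (1) + I (1) + I (1) = 43. So it is a valid standard Roman numeral.

Yes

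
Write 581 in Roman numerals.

Convert 581 to Roman numerals:
  581 contains 1×500 (D)
  81 contains 1×50 (L)
  31 contains 3×10 (XXX)
  1 contains 1×1 (I)

DLXXXI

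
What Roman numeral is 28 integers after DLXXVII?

DLXXVII = 577
577 + 28 = 605

DCV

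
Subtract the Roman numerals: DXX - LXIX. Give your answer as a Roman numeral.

DXX = 520
LXIX = 69
520 - 69 = 451

CDLI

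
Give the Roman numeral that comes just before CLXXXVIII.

CLXXXVIII = 188; previous is 187

CLXXXVII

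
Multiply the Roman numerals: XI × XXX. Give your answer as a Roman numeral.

XI = 11
XXX = 30
11 × 30 = 330

CCCXXX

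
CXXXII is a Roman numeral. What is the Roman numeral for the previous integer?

CXXXII = 132; previous is 131

CXXXI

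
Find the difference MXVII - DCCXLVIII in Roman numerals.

MXVII = 1017
DCCXLVIII = 748
1017 - 748 = 269

CCLXIX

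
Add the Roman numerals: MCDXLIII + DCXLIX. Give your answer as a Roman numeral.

MCDXLIII = 1443
DCXLIX = 649
1443 + 649 = 2092

MMXCII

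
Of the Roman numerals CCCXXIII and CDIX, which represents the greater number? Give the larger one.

CCCXXIII = 323
CDIX = 409
409 is larger

CDIX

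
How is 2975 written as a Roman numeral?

Convert 2975 to Roman numerals:
  2975 contains 2×1000 (MM)
  975 contains 1×900 (CM)
  75 contains 1×50 (L)
  25 contains 2×10 (XX)
  5 contains 1×5 (V)

MMCMLXXV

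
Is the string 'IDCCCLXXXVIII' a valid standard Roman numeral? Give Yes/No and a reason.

'IDCCCLXXXVIII': Invalid subtractive combination: ID

No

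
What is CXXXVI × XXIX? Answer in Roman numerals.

CXXXVI = 136
XXIX = 29
136 × 29 = 3944

MMMCMXLIV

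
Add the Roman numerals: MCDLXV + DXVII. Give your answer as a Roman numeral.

MCDLXV = 1465
DXVII = 517
1465 + 517 = 1982

MCMLXXXII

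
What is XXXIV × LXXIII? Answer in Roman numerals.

XXXIV = 34
LXXIII = 73
34 × 73 = 2482

MMCDLXXXII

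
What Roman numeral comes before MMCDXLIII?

MMCDXLIII = 2443; previous is 2442

MMCDXLII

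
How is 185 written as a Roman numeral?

Convert 185 to Roman numerals:
  185 contains 1×100 (C)
  85 contains 1×50 (L)
  35 contains 3×10 (XXX)
  5 contains 1×5 (V)

CLXXXV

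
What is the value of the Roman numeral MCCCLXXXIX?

MCCCLXXXIX: M=1000, C=100, C=100, C=100, L=50, X=10, X=10, X=10, IX=9
1000 + 100 + 100 + 100 + 50 + 10 + 10 + 10 + 9 = 1389

1389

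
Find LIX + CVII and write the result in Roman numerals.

LIX = 59
CVII = 107
59 + 107 = 166

CLXVI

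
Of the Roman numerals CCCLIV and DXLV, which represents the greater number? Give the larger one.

CCCLIV = 354
DXLV = 545
545 is larger

DXLV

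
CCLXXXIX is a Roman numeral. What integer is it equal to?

CCLXXXIX: C=100, C=100, L=50, X=10, X=10, X=10, IX=9
100 + 100 + 50 + 10 + 10 + 10 + 9 = 289

289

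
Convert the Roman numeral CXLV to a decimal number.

CXLV: C=100, XL=40, V=5
100 + 40 + 5 = 145

145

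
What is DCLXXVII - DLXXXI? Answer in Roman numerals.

DCLXXVII = 677
DLXXXI = 581
677 - 581 = 96

XCVI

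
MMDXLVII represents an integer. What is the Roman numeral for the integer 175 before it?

MMDXLVII = 2547
2547 - 175 = 2372

MMCCCLXXII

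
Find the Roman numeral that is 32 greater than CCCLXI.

CCCLXI = 361
361 + 32 = 393

CCCXCIII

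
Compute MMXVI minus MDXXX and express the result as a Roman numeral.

MMXVI = 2016
MDXXX = 1530
2016 - 1530 = 486

CDLXXXVI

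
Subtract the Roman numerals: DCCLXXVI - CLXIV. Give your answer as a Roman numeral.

DCCLXXVI = 776
CLXIV = 164
776 - 164 = 612

DCXII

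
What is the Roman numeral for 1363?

Convert 1363 to Roman numerals:
  1363 contains 1×1000 (M)
  363 contains 3×100 (CCC)
  63 contains 1×50 (L)
  13 contains 1×10 (X)
  3 contains 3×1 (III)

MCCCLXIII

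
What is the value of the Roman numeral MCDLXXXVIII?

MCDLXXXVIII: M=1000, CD=400, L=50, X=10, X=10, X=10, V=5, I=1, I=1, I=1
1000 + 400 + 50 + 10 + 10 + 10 + 5 + 1 + 1 + 1 = 1488

1488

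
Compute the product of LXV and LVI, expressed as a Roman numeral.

LXV = 65
LVI = 56
65 × 56 = 3640

MMMDCXL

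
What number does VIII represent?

VIII: V=5, I=1, I=1, I=1
5 + 1 + 1 + 1 = 8

8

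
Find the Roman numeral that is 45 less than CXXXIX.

CXXXIX = 139
139 - 45 = 94

XCIV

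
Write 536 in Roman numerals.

Convert 536 to Roman numerals:
  536 contains 1×500 (D)
  36 contains 3×10 (XXX)
  6 contains 1×5 (V)
  1 contains 1×1 (I)

DXXXVI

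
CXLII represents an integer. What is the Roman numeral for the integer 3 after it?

CXLII = 142
142 + 3 = 145

CXLV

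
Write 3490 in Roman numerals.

Convert 3490 to Roman numerals:
  3490 contains 3×1000 (MMM)
  490 contains 1×400 (CD)
  90 contains 1×90 (XC)

MMMCDXC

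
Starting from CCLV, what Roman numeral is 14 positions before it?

CCLV = 255
255 - 14 = 241

CCXLI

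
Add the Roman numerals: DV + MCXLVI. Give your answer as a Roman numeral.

DV = 505
MCXLVI = 1146
505 + 1146 = 1651

MDCLI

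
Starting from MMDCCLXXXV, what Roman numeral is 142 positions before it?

MMDCCLXXXV = 2785
2785 - 142 = 2643

MMDCXLIII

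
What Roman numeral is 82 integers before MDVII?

MDVII = 1507
1507 - 82 = 1425

MCDXXV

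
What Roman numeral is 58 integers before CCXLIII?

CCXLIII = 243
243 - 58 = 185

CLXXXV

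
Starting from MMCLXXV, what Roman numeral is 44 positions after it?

MMCLXXV = 2175
2175 + 44 = 2219

MMCCXIX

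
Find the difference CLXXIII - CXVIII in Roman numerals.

CLXXIII = 173
CXVIII = 118
173 - 118 = 55

LV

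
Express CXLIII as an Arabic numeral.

CXLIII: C=100, XL=40, I=1, I=1, I=1
100 + 40 + 1 + 1 + 1 = 143

143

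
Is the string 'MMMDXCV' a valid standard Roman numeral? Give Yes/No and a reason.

'MMMDXCV': Check the rules: uses only the symbols I, V, X, L, C, D, M; no symbol is repeated more than three times in a row; V, L and D each appear at most once; the only place a smaller symbol precedes a larger one is the allowed subtractive pair XC, the symbol right after such a pair (if any) is smaller than the pair's first symbol, and otherwise the values never increase from left to right. Value: M (1000) + M (1000) + M (1000) + D (500) + XC (90) + V (5) = 3595. So it is a valid standard Roman numeral.

Yes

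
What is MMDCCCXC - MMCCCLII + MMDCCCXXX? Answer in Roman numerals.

MMDCCCXC = 2890, MMCCCLII = 2352, MMDCCCXXX = 2830
2890 - 2352 = 538
538 + 2830 = 3368

MMMCCCLXVIII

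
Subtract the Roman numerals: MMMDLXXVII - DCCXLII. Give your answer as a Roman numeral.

MMMDLXXVII = 3577
DCCXLII = 742
3577 - 742 = 2835

MMDCCCXXXV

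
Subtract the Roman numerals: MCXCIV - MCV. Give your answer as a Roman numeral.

MCXCIV = 1194
MCV = 1105
1194 - 1105 = 89

LXXXIX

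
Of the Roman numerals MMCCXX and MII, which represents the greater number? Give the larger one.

MMCCXX = 2220
MII = 1002
2220 is larger

MMCCXX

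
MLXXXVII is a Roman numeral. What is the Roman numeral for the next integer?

MLXXXVII = 1087, so the next integer is 1087 + 1 = 1088

MLXXXVIII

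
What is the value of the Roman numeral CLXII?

CLXII: C=100, L=50, X=10, I=1, I=1
100 + 50 + 10 + 1 + 1 = 162

162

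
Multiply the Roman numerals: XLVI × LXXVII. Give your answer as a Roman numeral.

XLVI = 46
LXXVII = 77
46 × 77 = 3542

MMMDXLII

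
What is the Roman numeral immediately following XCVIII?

XCVIII = 98; next is 99

XCIX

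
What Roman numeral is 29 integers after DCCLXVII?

DCCLXVII = 767
767 + 29 = 796

DCCXCVI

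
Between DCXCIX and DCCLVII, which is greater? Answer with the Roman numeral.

DCXCIX = 699
DCCLVII = 757
757 is larger

DCCLVII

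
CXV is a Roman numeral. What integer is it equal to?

CXV: C=100, X=10, V=5
100 + 10 + 5 = 115

115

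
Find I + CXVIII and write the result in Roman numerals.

I = 1
CXVIII = 118
1 + 118 = 119

CXIX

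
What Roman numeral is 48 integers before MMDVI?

MMDVI = 2506
2506 - 48 = 2458

MMCDLVIII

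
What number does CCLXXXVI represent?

CCLXXXVI: C=100, C=100, L=50, X=10, X=10, X=10, V=5, I=1
100 + 100 + 50 + 10 + 10 + 10 + 5 + 1 = 286

286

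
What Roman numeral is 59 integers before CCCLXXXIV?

CCCLXXXIV = 384
384 - 59 = 325

CCCXXV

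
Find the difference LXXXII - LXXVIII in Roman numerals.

LXXXII = 82
LXXVIII = 78
82 - 78 = 4

IV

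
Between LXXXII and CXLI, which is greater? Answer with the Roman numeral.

LXXXII = 82
CXLI = 141
141 is larger

CXLI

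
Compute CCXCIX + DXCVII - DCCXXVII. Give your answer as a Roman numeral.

CCXCIX = 299, DXCVII = 597, DCCXXVII = 727
299 + 597 = 896
896 - 727 = 169

CLXIX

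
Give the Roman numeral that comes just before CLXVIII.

CLXVIII = 168; previous is 167

CLXVII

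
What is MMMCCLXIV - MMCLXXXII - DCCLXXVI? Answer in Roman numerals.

MMMCCLXIV = 3264, MMCLXXXII = 2182, DCCLXXVI = 776
3264 - 2182 = 1082
1082 - 776 = 306

CCCVI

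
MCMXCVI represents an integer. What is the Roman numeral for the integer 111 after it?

MCMXCVI = 1996
1996 + 111 = 2107

MMCVII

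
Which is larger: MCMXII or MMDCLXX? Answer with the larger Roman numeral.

MCMXII = 1912
MMDCLXX = 2670
2670 is larger

MMDCLXX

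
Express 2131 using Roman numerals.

Convert 2131 to Roman numerals:
  2131 contains 2×1000 (MM)
  131 contains 1×100 (C)
  31 contains 3×10 (XXX)
  1 contains 1×1 (I)

MMCXXXI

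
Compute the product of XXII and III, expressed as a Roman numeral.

XXII = 22
III = 3
22 × 3 = 66

LXVI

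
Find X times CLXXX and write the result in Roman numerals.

X = 10
CLXXX = 180
10 × 180 = 1800

MDCCC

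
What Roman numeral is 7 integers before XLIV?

XLIV = 44
44 - 7 = 37

XXXVII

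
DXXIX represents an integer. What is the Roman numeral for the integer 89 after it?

DXXIX = 529
529 + 89 = 618

DCXVIII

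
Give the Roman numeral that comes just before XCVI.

XCVI = 96, so the previous integer is 96 - 1 = 95

XCV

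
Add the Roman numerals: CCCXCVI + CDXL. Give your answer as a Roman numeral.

CCCXCVI = 396
CDXL = 440
396 + 440 = 836

DCCCXXXVI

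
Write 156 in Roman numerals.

Convert 156 to Roman numerals:
  156 contains 1×100 (C)
  56 contains 1×50 (L)
  6 contains 1×5 (V)
  1 contains 1×1 (I)

CLVI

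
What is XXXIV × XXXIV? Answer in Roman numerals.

XXXIV = 34
XXXIV = 34
34 × 34 = 1156

MCLVI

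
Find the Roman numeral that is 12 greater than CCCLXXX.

CCCLXXX = 380
380 + 12 = 392

CCCXCII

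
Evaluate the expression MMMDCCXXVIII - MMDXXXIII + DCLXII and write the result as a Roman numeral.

MMMDCCXXVIII = 3728, MMDXXXIII = 2533, DCLXII = 662
3728 - 2533 = 1195
1195 + 662 = 1857

MDCCCLVII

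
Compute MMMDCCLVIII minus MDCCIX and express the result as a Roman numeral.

MMMDCCLVIII = 3758
MDCCIX = 1709
3758 - 1709 = 2049

MMXLIX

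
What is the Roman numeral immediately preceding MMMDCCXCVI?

MMMDCCXCVI = 3796, so the previous integer is 3796 - 1 = 3795

MMMDCCXCV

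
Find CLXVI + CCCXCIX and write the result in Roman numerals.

CLXVI = 166
CCCXCIX = 399
166 + 399 = 565

DLXV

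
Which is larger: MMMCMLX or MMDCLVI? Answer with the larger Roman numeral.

MMMCMLX = 3960
MMDCLVI = 2656
3960 is larger

MMMCMLX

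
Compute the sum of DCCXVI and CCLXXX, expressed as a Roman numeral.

DCCXVI = 716
CCLXXX = 280
716 + 280 = 996

CMXCVI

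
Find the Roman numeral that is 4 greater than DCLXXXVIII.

DCLXXXVIII = 688
688 + 4 = 692

DCXCII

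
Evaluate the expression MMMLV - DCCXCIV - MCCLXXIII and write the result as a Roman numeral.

MMMLV = 3055, DCCXCIV = 794, MCCLXXIII = 1273
3055 - 794 = 2261
2261 - 1273 = 988

CMLXXXVIII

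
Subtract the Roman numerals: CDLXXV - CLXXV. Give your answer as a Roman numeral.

CDLXXV = 475
CLXXV = 175
475 - 175 = 300

CCC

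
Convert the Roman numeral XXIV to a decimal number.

XXIV: X=10, X=10, IV=4
10 + 10 + 4 = 24

24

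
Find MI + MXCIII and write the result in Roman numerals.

MI = 1001
MXCIII = 1093
1001 + 1093 = 2094

MMXCIV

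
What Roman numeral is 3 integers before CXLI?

CXLI = 141
141 - 3 = 138

CXXXVIII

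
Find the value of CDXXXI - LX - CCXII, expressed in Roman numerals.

CDXXXI = 431, LX = 60, CCXII = 212
431 - 60 = 371
371 - 212 = 159

CLIX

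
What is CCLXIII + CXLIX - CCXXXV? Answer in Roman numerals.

CCLXIII = 263, CXLIX = 149, CCXXXV = 235
263 + 149 = 412
412 - 235 = 177

CLXXVII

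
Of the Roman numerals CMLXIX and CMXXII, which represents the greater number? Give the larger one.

CMLXIX = 969
CMXXII = 922
969 is larger

CMLXIX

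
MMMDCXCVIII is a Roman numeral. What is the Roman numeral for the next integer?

MMMDCXCVIII = 3698; next is 3699

MMMDCXCIX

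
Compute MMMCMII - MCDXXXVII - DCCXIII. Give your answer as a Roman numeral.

MMMCMII = 3902, MCDXXXVII = 1437, DCCXIII = 713
3902 - 1437 = 2465
2465 - 713 = 1752

MDCCLII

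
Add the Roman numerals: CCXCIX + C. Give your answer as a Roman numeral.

CCXCIX = 299
C = 100
299 + 100 = 399

CCCXCIX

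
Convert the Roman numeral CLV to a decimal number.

CLV: C=100, L=50, V=5
100 + 50 + 5 = 155

155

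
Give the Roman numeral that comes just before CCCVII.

CCCVII = 307; previous is 306

CCCVI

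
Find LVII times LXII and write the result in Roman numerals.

LVII = 57
LXII = 62
57 × 62 = 3534

MMMDXXXIV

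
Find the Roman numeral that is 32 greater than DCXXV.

DCXXV = 625
625 + 32 = 657

DCLVII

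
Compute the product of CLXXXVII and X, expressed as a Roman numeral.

CLXXXVII = 187
X = 10
187 × 10 = 1870

MDCCCLXX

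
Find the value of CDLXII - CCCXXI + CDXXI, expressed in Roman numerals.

CDLXII = 462, CCCXXI = 321, CDXXI = 421
462 - 321 = 141
141 + 421 = 562

DLXII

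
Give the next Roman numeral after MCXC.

MCXC = 1190; next is 1191

MCXCI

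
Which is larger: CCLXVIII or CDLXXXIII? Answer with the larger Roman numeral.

CCLXVIII = 268
CDLXXXIII = 483
483 is larger

CDLXXXIII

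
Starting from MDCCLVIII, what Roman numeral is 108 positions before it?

MDCCLVIII = 1758
1758 - 108 = 1650

MDCL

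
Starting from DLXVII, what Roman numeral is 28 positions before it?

DLXVII = 567
567 - 28 = 539

DXXXIX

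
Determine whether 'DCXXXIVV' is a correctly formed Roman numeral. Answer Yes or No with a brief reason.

'DCXXXIVV': V should not appear more than once

No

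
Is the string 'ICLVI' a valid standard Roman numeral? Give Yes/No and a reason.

'ICLVI': Invalid subtractive combination: IC

No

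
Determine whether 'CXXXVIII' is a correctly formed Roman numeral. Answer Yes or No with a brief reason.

'CXXXVIII': Check the rules: uses only the symbols I, V, X, L, C, D, M; no symbol is repeated more than three times in a row; V, L and D each appear at most once; no smaller symbol precedes a larger one (values never increase from left to right). Value: C (100) + X (10) + X (10) + X (10) + V (5) + I (1) + I (1) + I (1) = 138. So it is a valid standard Roman numeral.

Yes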